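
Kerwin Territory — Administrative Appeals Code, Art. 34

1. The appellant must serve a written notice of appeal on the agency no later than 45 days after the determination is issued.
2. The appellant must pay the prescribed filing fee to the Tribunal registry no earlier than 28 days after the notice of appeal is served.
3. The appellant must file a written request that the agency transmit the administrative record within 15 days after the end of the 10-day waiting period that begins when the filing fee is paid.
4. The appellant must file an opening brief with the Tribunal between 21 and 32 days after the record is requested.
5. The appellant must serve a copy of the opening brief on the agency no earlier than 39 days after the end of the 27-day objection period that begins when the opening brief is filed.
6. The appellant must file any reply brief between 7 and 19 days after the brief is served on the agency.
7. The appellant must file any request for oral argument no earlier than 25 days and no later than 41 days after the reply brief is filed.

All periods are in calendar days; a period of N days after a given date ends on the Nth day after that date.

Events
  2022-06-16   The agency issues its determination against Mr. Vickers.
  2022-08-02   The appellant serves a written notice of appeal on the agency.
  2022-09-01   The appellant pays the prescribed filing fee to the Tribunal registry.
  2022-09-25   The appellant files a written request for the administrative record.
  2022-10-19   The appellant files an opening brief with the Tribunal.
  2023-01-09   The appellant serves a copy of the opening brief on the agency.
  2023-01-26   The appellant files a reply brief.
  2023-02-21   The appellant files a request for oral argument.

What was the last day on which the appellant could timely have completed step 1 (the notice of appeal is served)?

Step 1 runs from 2022-06-16, when the determination is issued. 45 days after 2022-06-16 is 2022-07-31.

2022-07-31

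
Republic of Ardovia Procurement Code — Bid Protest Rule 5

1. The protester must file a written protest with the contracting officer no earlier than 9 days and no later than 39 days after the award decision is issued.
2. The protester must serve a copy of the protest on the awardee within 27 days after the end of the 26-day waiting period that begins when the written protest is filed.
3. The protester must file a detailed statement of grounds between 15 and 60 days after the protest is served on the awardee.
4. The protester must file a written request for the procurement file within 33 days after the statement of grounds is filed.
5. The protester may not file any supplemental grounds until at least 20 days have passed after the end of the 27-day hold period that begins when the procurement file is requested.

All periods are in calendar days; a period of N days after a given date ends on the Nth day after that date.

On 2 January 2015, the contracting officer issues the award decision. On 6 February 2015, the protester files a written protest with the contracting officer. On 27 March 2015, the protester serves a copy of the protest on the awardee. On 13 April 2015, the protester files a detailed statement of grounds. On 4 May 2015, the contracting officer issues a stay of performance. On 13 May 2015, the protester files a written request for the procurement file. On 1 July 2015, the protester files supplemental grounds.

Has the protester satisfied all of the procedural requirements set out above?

Step 1: the window is 9–39 days after 2 January 2015 (when the award decision is issued), so 11 January 2015 through 10 February 2015; done 6 February 2015, which is between those dates.
Step 2: 27 days after 4 March 2015 (end of the 26-day waiting period, which began when the written protest is filed on 6 February 2015) is 31 March 2015; done 27 March 2015 — timely.
Step 3: the window is 15–60 days after 27 March 2015 (when the protest is served on the awardee), so 11 April 2015 through 26 May 2015; done 13 April 2015, which is between those dates.
Step 4: 33 days after 13 April 2015 (when the statement of grounds is filed) is 16 May 2015; 13 May 2015 is within that limit.
Step 5: the earliest permitted date is 20 days after 9 June 2015 (end of the 27-day hold period, which began when the procurement file is requested on 13 May 2015), i.e. 29 June 2015; done 1 July 2015 — permitted.

Yes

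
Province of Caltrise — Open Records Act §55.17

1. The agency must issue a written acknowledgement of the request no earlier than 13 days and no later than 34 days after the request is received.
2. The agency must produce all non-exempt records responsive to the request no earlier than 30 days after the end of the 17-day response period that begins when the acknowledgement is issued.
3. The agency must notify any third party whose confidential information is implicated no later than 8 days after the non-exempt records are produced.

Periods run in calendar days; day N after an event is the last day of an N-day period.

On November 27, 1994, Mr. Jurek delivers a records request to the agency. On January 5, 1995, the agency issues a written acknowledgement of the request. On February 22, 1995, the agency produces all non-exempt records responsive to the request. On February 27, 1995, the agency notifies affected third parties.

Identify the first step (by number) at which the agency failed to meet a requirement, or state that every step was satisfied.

Step 1 — 13 and 34 days from November 27, 1994 (when the request is received) are December 10, 1994 and December 31, 1994 respectively; done January 5, 1995 — 5 days after the window closed.
The analysis stops there.

Step 1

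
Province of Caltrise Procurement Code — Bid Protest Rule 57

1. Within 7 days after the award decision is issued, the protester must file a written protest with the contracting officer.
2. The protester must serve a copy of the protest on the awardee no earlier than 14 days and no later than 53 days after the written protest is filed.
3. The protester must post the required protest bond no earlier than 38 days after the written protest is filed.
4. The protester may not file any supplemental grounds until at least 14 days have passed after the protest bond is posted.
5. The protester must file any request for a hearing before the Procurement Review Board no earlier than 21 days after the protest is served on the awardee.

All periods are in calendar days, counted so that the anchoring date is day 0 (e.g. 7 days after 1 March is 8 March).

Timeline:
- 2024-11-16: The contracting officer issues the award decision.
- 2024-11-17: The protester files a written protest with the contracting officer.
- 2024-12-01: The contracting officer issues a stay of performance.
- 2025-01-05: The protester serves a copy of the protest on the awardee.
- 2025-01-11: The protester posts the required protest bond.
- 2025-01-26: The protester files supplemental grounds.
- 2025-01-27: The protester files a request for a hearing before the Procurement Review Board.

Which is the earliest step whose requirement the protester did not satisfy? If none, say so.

None — every step was satisfied

(1) due by 2024-11-16 + 7 days = 2024-11-23; 2024-11-17 is within that limit.
(2) the permitted window runs from 2024-11-17 + 14 = 2024-12-01 to 2024-11-17 + 53 = 2025-01-09; done 2025-01-05 — within the window.
(3) permitted from 2024-11-17 + 38 days = 2024-12-25 onward; 2025-01-11 is on or after that date.
(4) permitted from 2025-01-11 + 14 days = 2025-01-25 onward; 2025-01-26 is on or after that date.
(5) permitted from 2025-01-05 + 21 days = 2025-01-26 onward; done 2025-01-27, after the minimum wait.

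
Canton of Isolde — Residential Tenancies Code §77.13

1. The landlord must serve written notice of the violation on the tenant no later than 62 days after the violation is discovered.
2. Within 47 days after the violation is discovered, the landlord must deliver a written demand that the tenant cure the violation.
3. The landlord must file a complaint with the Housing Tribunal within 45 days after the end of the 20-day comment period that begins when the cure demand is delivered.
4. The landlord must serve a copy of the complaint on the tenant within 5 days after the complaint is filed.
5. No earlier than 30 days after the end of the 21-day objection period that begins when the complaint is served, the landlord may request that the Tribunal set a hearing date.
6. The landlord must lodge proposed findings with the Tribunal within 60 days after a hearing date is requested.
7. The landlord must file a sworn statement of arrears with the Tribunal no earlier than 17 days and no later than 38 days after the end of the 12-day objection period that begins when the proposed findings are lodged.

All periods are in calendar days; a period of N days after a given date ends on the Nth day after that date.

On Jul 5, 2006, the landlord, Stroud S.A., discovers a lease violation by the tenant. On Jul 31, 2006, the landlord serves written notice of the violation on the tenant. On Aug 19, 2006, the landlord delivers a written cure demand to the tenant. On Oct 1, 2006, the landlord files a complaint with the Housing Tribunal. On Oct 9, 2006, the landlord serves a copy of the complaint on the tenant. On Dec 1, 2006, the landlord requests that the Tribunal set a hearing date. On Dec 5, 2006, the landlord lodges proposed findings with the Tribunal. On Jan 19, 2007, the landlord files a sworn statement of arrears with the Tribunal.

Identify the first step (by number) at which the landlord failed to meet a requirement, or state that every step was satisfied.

Step 1 — counting 62 days from Jul 5, 2006 (when the violation is discovered) gives a deadline of Sep 5, 2006; Jul 31, 2006 is within that limit.
Step 2 — counting 47 days from Jul 5, 2006 (when the violation is discovered) gives a deadline of Aug 21, 2006; done Aug 19, 2006 — timely.
Step 3 — counting 45 days from Sep 8, 2006 (end of the 20-day comment period, which began when the cure demand is delivered on Aug 19, 2006) gives a deadline of Oct 23, 2006; Oct 1, 2006 is within that limit.
Step 4 — counting 5 days from Oct 1, 2006 (when the complaint is filed) gives a deadline of Oct 6, 2006; not done until Oct 9, 2006, 3 days after the deadline.
Later steps need not be reached.

Step 4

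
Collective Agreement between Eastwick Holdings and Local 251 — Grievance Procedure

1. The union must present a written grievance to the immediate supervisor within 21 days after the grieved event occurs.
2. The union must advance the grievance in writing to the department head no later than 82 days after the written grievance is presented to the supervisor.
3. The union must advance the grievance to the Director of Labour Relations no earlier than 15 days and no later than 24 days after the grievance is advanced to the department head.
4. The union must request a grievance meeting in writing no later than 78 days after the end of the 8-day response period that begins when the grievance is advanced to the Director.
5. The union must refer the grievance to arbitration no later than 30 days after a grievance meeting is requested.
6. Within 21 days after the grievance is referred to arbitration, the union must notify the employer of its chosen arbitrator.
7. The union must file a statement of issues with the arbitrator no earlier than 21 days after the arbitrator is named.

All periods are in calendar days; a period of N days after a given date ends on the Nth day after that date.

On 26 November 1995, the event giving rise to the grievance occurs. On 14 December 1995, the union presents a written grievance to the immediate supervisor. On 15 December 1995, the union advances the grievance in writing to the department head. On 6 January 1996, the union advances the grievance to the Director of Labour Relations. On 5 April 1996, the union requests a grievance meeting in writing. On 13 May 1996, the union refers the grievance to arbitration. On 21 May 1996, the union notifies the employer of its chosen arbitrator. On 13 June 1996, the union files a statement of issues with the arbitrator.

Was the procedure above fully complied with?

No

Step 1: 21 days after 26 November 1995 (when the grieved event occurs) is 17 December 1995; completed 14 December 1995, before the deadline.
Step 2: 82 days after 14 December 1995 (when the written grievance is presented to the supervisor) is 5 March 1996; completed 15 December 1995, before the deadline.
Step 3: the window is 15–24 days after 15 December 1995 (when the grievance is advanced to the department head), so 30 December 1995 through 8 January 1996; done 6 January 1996 — within the window.
Step 4: 78 days after 14 January 1996 (end of the 8-day response period, which began when the grievance is advanced to the Director on 6 January 1996) is 1 April 1996; not done until 5 April 1996, 4 days after the deadline.
That is the first point of non-compliance.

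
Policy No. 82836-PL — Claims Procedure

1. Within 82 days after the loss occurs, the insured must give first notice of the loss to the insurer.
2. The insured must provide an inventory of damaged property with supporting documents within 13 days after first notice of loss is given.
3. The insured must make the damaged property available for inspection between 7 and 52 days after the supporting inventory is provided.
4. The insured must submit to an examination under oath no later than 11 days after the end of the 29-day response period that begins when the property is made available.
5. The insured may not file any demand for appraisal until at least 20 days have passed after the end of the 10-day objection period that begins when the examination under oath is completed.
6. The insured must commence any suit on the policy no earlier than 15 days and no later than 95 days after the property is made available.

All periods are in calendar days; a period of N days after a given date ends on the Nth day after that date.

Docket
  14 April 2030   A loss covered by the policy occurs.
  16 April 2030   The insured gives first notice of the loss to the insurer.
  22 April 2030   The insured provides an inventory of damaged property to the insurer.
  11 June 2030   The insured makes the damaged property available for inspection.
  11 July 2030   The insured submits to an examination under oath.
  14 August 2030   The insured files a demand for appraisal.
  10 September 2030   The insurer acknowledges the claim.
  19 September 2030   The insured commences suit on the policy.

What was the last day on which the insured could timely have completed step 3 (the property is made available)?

13 June 2030

Step 3 runs from 22 April 2030, when the supporting inventory is provided. The window is 7–52 days after 22 April 2030; it closes on 13 June 2030.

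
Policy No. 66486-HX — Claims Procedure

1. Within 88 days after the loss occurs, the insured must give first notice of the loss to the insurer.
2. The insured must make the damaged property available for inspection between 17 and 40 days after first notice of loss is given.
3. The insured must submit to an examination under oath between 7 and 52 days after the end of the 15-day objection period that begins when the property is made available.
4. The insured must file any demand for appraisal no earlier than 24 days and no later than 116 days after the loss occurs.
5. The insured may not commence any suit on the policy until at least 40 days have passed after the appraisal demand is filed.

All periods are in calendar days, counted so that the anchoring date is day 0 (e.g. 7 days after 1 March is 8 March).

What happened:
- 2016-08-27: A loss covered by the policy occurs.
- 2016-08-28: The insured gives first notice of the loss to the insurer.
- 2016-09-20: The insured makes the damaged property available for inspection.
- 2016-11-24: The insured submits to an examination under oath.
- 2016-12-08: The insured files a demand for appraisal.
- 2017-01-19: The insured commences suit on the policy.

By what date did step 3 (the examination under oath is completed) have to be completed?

The property is made available on 2016-09-20; the 15-day objection period therefore ends 2016-10-05, and step 3 runs from that date. The window is 7–52 days after 2016-10-05; it closes on 2016-11-26.

2016-11-26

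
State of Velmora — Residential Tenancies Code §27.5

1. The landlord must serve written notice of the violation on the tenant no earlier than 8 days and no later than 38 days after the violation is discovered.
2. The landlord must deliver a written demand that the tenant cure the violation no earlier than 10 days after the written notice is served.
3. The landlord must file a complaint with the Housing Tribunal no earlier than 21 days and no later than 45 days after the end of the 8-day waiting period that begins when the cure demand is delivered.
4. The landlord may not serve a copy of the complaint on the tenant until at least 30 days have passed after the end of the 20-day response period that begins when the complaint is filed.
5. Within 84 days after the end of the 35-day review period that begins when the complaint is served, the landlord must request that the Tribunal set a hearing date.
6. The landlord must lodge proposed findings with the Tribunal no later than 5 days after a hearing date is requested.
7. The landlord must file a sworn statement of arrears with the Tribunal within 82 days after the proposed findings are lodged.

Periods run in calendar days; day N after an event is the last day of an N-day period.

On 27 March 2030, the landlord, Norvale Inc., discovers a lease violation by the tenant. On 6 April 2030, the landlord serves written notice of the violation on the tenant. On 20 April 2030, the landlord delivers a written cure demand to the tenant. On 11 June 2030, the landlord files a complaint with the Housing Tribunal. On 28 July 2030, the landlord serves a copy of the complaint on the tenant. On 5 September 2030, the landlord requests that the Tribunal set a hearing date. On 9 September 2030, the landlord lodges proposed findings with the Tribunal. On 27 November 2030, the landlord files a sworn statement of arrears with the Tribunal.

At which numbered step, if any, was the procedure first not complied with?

Step 4

Step 1 — 8 and 38 days from 27 March 2030 (when the violation is discovered) are 4 April 2030 and 4 May 2030 respectively; 6 April 2030 falls inside that range.
Step 2 — must wait 10 days from 6 April 2030 (when the written notice is served), so not before 16 April 2030; done 20 April 2030 — permitted.
Step 3 — 21 and 45 days from 28 April 2030 (end of the 8-day waiting period, which began when the cure demand is delivered on 20 April 2030) are 19 May 2030 and 12 June 2030 respectively; 11 June 2030 falls inside that range.
Step 4 — must wait 30 days from 1 July 2030 (end of the 20-day response period, which began when the complaint is filed on 11 June 2030), so not before 31 July 2030; acted on 28 July 2030, 3 days prematurely.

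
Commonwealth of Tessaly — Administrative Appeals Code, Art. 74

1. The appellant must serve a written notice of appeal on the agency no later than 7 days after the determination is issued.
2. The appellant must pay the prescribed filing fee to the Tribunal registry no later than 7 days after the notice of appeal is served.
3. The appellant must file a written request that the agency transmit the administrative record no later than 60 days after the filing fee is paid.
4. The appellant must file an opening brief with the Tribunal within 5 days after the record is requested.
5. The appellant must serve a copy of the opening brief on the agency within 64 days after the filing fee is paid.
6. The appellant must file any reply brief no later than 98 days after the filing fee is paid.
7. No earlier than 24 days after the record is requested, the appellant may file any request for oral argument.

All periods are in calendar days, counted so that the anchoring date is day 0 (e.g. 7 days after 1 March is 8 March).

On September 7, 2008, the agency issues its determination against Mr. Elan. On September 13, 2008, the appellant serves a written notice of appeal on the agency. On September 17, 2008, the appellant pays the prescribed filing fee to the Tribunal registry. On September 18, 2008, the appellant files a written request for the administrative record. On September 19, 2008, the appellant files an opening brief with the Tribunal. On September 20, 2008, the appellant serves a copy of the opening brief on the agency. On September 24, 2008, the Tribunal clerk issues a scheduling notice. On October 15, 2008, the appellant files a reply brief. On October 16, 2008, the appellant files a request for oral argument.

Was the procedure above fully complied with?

(1) due by September 7, 2008 + 7 days = September 14, 2008; completed September 13, 2008, before the deadline.
(2) due by September 13, 2008 + 7 days = September 20, 2008; September 17, 2008 is within that limit.
(3) due by September 17, 2008 + 60 days = November 16, 2008; September 18, 2008 is within that limit.
(4) due by September 18, 2008 + 5 days = September 23, 2008; done September 19, 2008 — timely.
(5) due by September 17, 2008 + 64 days = November 20, 2008; done September 20, 2008 — timely.
(6) due by September 17, 2008 + 98 days = December 24, 2008; done October 15, 2008 — timely.
(7) permitted from September 18, 2008 + 24 days = October 12, 2008 onward; done October 16, 2008, after the minimum wait.

Yes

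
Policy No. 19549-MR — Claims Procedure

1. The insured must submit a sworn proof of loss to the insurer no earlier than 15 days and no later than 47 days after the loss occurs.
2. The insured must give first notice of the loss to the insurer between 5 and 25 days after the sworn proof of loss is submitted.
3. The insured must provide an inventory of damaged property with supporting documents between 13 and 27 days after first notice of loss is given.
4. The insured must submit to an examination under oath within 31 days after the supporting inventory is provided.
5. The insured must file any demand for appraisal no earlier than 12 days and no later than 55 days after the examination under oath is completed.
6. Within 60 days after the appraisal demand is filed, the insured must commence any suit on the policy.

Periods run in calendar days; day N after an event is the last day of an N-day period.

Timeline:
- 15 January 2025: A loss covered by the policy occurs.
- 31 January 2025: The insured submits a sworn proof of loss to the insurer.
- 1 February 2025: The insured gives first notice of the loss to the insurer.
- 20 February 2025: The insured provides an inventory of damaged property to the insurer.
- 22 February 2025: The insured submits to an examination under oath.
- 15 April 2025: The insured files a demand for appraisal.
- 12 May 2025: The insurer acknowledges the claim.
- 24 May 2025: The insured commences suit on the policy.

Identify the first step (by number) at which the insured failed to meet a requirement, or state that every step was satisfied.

Step 2

(1) the permitted window runs from 15 January 2025 + 15 = 30 January 2025 to 15 January 2025 + 47 = 3 March 2025; 31 January 2025 falls inside that range.
(2) the permitted window runs from 31 January 2025 + 5 = 5 February 2025 to 31 January 2025 + 25 = 25 February 2025; done 1 February 2025 — 4 days before the window opened.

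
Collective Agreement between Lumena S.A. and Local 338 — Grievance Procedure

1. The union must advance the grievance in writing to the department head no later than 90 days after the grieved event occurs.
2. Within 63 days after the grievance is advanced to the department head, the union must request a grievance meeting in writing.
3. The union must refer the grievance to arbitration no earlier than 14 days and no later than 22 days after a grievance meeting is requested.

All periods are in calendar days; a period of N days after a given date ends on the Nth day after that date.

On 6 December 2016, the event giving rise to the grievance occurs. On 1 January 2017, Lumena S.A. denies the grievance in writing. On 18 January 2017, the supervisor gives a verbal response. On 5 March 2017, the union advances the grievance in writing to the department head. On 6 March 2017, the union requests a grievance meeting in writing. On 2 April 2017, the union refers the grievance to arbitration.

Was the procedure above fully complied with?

No

Step 1 — counting 90 days from 6 December 2016 (when the grieved event occurs) gives a deadline of 6 March 2017; 5 March 2017 is within that limit.
Step 2 — counting 63 days from 5 March 2017 (when the grievance is advanced to the department head) gives a deadline of 7 May 2017; 6 March 2017 is within that limit.
Step 3 — 14 and 22 days from 6 March 2017 (when a grievance meeting is requested) are 20 March 2017 and 28 March 2017 respectively; done 2 April 2017 — 5 days after the window closed.
Later steps need not be reached.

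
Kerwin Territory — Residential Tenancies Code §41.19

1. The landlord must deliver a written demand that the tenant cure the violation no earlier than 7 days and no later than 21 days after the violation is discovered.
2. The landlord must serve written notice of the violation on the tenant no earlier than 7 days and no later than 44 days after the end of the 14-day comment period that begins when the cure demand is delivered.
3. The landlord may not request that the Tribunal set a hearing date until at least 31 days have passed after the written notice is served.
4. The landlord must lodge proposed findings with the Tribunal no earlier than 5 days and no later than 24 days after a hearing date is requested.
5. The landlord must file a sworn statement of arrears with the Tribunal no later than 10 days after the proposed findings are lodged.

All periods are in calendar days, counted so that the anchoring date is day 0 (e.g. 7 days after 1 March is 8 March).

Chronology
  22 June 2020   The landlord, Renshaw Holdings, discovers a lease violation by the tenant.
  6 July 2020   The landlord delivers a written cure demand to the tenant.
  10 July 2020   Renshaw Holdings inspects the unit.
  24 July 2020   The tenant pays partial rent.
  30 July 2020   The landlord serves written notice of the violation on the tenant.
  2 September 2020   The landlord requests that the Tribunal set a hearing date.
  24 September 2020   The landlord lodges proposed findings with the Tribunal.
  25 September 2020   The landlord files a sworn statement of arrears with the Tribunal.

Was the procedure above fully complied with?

Yes

(1) the permitted window runs from 22 June 2020 + 7 = 29 June 2020 to 22 June 2020 + 21 = 13 July 2020; done 6 July 2020, which is between those dates.
(2) the permitted window runs from 20 July 2020 + 7 = 27 July 2020 to 20 July 2020 + 44 = 2 September 2020; done 30 July 2020, which is between those dates.
(3) permitted from 30 July 2020 + 31 days = 30 August 2020 onward; done 2 September 2020 — permitted.
(4) the permitted window runs from 2 September 2020 + 5 = 7 September 2020 to 2 September 2020 + 24 = 26 September 2020; 24 September 2020 falls inside that range.
(5) due by 24 September 2020 + 10 days = 4 October 2020; 25 September 2020 is within that limit.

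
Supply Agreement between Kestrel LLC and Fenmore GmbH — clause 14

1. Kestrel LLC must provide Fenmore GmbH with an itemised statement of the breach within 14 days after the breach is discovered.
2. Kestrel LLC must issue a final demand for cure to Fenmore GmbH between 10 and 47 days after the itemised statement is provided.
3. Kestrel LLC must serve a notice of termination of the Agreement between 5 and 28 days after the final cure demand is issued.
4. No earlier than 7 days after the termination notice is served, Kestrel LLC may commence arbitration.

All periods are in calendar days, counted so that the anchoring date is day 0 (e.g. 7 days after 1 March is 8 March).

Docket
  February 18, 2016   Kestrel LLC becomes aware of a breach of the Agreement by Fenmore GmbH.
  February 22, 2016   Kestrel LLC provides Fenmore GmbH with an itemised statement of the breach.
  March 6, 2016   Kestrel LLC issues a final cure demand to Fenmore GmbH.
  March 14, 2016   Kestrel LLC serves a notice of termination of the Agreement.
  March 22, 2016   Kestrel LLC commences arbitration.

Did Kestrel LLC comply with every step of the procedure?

Yes

Step 1: 14 days after February 18, 2016 (when the breach is discovered) is March 3, 2016; done February 22, 2016 — timely.
Step 2: the window is 10–47 days after February 22, 2016 (when the itemised statement is provided), so March 3, 2016 through April 9, 2016; done March 6, 2016, which is between those dates.
Step 3: the window is 5–28 days after March 6, 2016 (when the final cure demand is issued), so March 11, 2016 through April 3, 2016; done March 14, 2016 — within the window.
Step 4: the earliest permitted date is 7 days after March 14, 2016 (when the termination notice is served), i.e. March 21, 2016; done March 22, 2016, after the minimum wait.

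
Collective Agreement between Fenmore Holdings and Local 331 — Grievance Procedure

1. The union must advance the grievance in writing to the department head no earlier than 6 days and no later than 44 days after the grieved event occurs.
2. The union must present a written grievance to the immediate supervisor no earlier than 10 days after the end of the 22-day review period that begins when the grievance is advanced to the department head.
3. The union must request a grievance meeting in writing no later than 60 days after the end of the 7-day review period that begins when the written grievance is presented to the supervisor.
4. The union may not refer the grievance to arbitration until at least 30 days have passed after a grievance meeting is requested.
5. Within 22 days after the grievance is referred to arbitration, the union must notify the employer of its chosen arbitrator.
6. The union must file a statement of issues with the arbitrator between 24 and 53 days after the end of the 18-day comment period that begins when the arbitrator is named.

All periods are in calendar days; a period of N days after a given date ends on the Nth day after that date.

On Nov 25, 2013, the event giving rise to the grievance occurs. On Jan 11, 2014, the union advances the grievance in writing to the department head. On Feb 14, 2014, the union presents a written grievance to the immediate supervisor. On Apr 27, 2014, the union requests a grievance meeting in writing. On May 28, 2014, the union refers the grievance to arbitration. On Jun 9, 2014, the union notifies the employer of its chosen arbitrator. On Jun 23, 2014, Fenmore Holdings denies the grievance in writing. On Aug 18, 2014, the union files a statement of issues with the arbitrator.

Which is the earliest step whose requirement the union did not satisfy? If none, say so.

Step 1: the window is 6–44 days after Nov 25, 2013 (when the grieved event occurs), so Dec 1, 2013 through Jan 8, 2014; Jan 11, 2014 is 3 days past the end of the window.

Step 1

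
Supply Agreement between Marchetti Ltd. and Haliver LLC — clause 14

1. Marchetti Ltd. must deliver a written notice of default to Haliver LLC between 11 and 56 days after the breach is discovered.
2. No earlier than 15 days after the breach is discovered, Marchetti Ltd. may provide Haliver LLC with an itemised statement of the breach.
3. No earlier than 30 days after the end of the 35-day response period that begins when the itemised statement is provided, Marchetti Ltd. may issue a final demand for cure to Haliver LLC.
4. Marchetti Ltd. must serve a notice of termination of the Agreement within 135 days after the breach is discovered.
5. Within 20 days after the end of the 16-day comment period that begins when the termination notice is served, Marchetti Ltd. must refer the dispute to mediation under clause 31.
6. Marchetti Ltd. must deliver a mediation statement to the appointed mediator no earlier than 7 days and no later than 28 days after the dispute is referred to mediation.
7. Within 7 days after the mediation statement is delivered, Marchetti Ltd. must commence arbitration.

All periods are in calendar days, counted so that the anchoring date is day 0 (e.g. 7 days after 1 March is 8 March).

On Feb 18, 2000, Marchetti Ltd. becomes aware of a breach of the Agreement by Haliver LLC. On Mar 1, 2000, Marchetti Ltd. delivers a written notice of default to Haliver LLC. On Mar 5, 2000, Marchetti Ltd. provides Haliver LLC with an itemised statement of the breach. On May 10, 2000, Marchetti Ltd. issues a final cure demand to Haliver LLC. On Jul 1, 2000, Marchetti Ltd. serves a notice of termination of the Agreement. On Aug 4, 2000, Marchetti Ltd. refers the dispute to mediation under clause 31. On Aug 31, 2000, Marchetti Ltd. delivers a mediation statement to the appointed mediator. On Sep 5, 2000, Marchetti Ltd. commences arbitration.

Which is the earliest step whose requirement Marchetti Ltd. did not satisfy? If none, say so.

Step 1 — 11 and 56 days from Feb 18, 2000 (when the breach is discovered) are Feb 29, 2000 and Apr 14, 2000 respectively; Mar 1, 2000 falls inside that range.
Step 2 — must wait 15 days from Feb 18, 2000 (when the breach is discovered), so not before Mar 4, 2000; done Mar 5, 2000, after the minimum wait.
Step 3 — must wait 30 days from Apr 9, 2000 (end of the 35-day response period, which began when the itemised statement is provided on Mar 5, 2000), so not before May 9, 2000; done May 10, 2000 — permitted.
Step 4 — counting 135 days from Feb 18, 2000 (when the breach is discovered) gives a deadline of Jul 2, 2000; completed Jul 1, 2000, before the deadline.
Step 5 — counting 20 days from Jul 17, 2000 (end of the 16-day comment period, which began when the termination notice is served on Jul 1, 2000) gives a deadline of Aug 6, 2000; done Aug 4, 2000 — timely.
Step 6 — 7 and 28 days from Aug 4, 2000 (when the dispute is referred to mediation) are Aug 11, 2000 and Sep 1, 2000 respectively; done Aug 31, 2000 — within the window.
Step 7 — counting 7 days from Aug 31, 2000 (when the mediation statement is delivered) gives a deadline of Sep 7, 2000; Sep 5, 2000 is within that limit.

None — every step was satisfied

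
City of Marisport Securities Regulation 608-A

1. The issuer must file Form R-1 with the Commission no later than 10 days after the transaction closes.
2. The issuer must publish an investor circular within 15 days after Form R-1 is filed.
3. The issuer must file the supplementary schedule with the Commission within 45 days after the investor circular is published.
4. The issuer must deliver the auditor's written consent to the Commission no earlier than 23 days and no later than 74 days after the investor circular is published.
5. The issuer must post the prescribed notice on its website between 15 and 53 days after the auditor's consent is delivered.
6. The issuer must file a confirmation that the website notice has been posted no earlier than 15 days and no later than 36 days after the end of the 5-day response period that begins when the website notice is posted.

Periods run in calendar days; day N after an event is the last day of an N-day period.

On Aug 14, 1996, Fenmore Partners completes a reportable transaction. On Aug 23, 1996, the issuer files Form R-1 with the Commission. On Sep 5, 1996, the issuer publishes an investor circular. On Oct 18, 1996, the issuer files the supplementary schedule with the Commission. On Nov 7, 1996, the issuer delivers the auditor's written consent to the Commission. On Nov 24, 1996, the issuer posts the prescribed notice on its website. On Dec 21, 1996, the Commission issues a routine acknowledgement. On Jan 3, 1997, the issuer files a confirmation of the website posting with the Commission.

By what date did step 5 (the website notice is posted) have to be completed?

Step 5 runs from Nov 7, 1996, when the auditor's consent is delivered. The window is 15–53 days after Nov 7, 1996; it closes on Dec 30, 1996.

Dec 30, 1996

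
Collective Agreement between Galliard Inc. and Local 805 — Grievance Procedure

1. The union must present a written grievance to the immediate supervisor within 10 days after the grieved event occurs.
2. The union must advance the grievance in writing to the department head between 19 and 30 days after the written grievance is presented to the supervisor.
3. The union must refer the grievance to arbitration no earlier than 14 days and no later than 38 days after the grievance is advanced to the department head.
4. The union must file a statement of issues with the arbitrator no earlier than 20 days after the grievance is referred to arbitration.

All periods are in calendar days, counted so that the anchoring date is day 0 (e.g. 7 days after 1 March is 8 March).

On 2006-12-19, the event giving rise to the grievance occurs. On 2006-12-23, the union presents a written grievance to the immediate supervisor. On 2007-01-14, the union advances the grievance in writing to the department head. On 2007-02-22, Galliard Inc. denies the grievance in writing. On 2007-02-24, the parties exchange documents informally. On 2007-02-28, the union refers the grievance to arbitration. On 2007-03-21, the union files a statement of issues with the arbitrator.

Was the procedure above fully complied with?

No

Step 1 — counting 10 days from 2006-12-19 (when the grieved event occurs) gives a deadline of 2006-12-29; completed 2006-12-23, before the deadline.
Step 2 — 19 and 30 days from 2006-12-23 (when the written grievance is presented to the supervisor) are 2007-01-11 and 2007-01-22 respectively; done 2007-01-14, which is between those dates.
Step 3 — 14 and 38 days from 2007-01-14 (when the grievance is advanced to the department head) are 2007-01-28 and 2007-02-21 respectively; 2007-02-28 is 7 days past the end of the window.
That is the first point of non-compliance.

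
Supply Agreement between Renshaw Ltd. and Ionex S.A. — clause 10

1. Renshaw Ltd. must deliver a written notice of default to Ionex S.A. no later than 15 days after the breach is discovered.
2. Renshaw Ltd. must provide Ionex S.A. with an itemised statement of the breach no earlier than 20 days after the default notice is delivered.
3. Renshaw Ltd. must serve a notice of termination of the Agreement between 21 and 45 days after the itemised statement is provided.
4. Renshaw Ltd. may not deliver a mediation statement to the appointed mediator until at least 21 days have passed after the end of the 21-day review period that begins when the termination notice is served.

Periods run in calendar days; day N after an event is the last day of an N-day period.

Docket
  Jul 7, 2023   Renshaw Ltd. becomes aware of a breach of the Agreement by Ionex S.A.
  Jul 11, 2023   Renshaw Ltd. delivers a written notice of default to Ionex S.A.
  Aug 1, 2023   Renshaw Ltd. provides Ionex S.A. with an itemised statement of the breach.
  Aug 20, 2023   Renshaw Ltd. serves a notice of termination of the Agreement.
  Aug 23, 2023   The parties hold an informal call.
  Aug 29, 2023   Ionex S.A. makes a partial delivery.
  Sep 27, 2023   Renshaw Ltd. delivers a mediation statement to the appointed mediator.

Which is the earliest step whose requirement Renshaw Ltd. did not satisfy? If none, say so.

(1) due by Jul 7, 2023 + 15 days = Jul 22, 2023; completed Jul 11, 2023, before the deadline.
(2) permitted from Jul 11, 2023 + 20 days = Jul 31, 2023 onward; done Aug 1, 2023, after the minimum wait.
(3) the permitted window runs from Aug 1, 2023 + 21 = Aug 22, 2023 to Aug 1, 2023 + 45 = Sep 15, 2023; Aug 20, 2023 is 2 days too early.
The procedure was therefore not followed at step 3.

Step 3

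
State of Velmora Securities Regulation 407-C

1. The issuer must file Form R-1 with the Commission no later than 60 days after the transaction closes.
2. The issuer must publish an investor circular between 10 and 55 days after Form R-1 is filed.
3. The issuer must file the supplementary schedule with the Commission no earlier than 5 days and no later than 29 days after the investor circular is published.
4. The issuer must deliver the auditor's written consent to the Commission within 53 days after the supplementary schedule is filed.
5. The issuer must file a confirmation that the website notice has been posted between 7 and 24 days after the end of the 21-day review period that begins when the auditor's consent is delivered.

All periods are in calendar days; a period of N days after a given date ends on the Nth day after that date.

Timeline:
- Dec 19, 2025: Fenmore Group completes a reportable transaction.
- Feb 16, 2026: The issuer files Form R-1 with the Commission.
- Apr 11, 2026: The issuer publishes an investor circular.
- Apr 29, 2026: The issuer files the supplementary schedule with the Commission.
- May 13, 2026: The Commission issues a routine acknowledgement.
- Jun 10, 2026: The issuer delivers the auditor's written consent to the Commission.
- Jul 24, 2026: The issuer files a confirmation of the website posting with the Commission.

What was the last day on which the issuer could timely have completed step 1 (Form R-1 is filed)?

Feb 17, 2026

Step 1 runs from Dec 19, 2025, when the transaction closes. 60 days after Dec 19, 2025 is Feb 17, 2026.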